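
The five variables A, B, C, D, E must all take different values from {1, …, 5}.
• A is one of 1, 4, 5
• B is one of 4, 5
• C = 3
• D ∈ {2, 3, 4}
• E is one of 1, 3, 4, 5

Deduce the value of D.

C must be 3 (only option left). Strike 3 from D, E.
Among the 4 still-open variables, 2 fits only D (and all 4 values in {1, 2, 4, 5} must be used), so D = 2.

2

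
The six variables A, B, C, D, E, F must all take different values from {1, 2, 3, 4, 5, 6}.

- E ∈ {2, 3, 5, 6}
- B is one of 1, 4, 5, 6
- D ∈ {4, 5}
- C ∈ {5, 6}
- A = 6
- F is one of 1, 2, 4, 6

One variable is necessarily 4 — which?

D

A must be 6 (only option left). Eliminate 6 elsewhere: B, C, E, F.
C has just one choice, so C = 5. Strike 5 from B, D, E.
So 4 goes to D.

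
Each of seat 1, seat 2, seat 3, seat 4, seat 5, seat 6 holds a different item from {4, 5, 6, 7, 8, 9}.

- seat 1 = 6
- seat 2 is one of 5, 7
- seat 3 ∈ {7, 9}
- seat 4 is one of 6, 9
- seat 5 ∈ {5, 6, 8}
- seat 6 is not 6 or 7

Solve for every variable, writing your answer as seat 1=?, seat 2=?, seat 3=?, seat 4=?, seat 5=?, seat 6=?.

seat 1 must be 6 (only option left). Eliminate 6 elsewhere: seat 4, seat 5.
seat 4 has just one choice, so seat 4 = 9. Remove 9 from seat 3, seat 6.
seat 3 has just one choice, so seat 3 = 7. Strike 7 from seat 2.
seat 2 has just one choice, so seat 2 = 5. Remove 5 from seat 5, seat 6.
seat 5's domain is down to {8}, so seat 5 = 8. Eliminate 8 elsewhere: seat 6.
seat 6's domain is down to {4}, so seat 6 = 4.

seat 1=6, seat 2=5, seat 3=7, seat 4=9, seat 5=8, seat 6=4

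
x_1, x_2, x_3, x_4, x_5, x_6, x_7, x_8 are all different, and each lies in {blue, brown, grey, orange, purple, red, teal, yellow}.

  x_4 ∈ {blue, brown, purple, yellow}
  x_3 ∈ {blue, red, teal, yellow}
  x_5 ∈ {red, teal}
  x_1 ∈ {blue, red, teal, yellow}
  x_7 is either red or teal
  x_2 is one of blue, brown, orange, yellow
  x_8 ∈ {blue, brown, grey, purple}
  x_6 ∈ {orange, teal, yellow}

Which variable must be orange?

x_6

The 8 variables together cover exactly {blue, brown, grey, orange, purple, red, teal, yellow} — 8 values for 8 variables — and grey appears only in x_8's list, so x_8 = grey.
Among the 7 still-open variables, purple fits only x_4 (and all 7 values in {blue, brown, orange, purple, red, teal, yellow} must be used), so x_4 = purple.
Among the 6 still-open variables, brown fits only x_2 (and all 6 values in {blue, brown, orange, red, teal, yellow} must be used), so x_2 = brown.
The 5 still-open variables draw from only 5 values {blue, orange, red, teal, yellow}, so each is used; only x_6 can be orange, hence x_6 = orange.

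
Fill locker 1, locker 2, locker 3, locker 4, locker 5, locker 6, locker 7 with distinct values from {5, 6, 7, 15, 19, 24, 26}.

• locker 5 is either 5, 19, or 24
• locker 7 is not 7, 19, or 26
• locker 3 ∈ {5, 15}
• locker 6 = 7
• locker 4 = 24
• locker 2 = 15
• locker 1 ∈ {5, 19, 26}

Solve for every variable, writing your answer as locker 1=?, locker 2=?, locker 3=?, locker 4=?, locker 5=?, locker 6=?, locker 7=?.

locker 1=26, locker 2=15, locker 3=5, locker 4=24, locker 5=19, locker 6=7, locker 7=6

locker 2's domain is down to {15}, so locker 2 = 15. So locker 3, locker 7 can't be 15.
That leaves locker 3 = 5. Strike 5 from locker 1, locker 5, locker 7.
locker 4 has just one choice, so locker 4 = 24. So locker 5, locker 7 can't be 24.
locker 5's domain is down to {19}, so locker 5 = 19. Strike 19 from locker 1.
locker 6 has just one choice, so locker 6 = 7.
locker 7 must be 6 (only option left).
locker 1 has just one choice, so locker 1 = 26.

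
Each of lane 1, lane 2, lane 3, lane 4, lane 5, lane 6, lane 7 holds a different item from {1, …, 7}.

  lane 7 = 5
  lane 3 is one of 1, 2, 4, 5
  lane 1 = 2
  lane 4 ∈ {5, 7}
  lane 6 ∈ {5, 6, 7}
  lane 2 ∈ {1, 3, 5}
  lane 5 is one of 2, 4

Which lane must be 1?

lane 3

lane 1's domain is down to {2}, so lane 1 = 2. Strike 2 from lane 3, lane 5.
lane 5's domain is down to {4}, so lane 5 = 4. Remove 4 from lane 3.
lane 7 has just one choice, so lane 7 = 5. Eliminate 5 elsewhere: lane 2, lane 3, lane 4, lane 6.
So 1 goes to lane 3.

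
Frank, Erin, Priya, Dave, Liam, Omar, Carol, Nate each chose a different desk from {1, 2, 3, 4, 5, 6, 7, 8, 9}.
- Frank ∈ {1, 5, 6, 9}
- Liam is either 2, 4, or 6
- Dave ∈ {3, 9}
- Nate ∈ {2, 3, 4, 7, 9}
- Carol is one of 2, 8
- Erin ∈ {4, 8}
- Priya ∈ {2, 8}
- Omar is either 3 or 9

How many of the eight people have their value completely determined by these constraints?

3

Priya and Carol between them cover only {2, 8} — a naked pair. Remove those values from Erin, Liam, Nate.
Erin must be 4 (only option left). So Liam, Nate can't be 4.
That leaves Liam = 6. Strike 6 from Frank.
The 2 variables Dave and Omar are confined to {3, 9}, which locks those values in; drop them from Frank, Nate.
That leaves Nate = 7.
Determined: Erin=4, Liam=6, Nate=7. The other people each still have more than one consistent value. That makes 3.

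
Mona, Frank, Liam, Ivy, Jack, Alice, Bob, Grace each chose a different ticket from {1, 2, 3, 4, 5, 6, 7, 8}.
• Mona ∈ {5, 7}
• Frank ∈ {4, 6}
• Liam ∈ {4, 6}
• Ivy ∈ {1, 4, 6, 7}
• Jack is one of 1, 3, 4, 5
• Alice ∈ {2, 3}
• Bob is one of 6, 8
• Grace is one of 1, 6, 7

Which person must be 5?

Mona

The 8 variables together cover exactly {1, 2, 3, 4, 5, 6, 7, 8} — 8 values for 8 variables — and 2 appears only in Alice's list, so Alice = 2.
The 7 still-open variables draw from only 7 values {1, 3, 4, 5, 6, 7, 8}, so each is used; only Jack can be 3, hence Jack = 3.
The 6 still-open variables together cover exactly {1, 4, 5, 6, 7, 8} — 6 values for 6 variables — and 5 appears only in Mona's list, so Mona = 5.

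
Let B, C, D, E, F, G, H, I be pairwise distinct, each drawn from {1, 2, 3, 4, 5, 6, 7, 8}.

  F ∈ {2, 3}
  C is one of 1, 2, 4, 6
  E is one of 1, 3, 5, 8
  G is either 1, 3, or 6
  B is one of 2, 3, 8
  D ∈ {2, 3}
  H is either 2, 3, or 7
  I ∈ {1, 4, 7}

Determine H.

7

The 8 variables together cover exactly {1, 2, 3, 4, 5, 6, 7, 8} — 8 values for 8 variables — and 5 appears only in E's list, so E = 5.
The 7 still-open variables together cover exactly {1, 2, 3, 4, 6, 7, 8} — 7 values for 7 variables — and 8 appears only in B's list, so B = 8.
D and F between them cover only {2, 3} — a naked pair. Remove those values from C, G, H.
So H = 7.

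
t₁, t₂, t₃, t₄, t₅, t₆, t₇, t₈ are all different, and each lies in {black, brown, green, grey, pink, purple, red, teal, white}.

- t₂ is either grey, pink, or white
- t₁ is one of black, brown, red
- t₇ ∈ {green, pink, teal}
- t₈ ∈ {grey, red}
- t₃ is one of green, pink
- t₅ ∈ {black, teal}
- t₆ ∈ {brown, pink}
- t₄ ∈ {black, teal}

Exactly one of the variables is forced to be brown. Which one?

t₆

The 8 variables together cover exactly {black, brown, green, grey, pink, red, teal, white} — 8 values for 8 variables — and white appears only in t₂'s list, so t₂ = white.
The 7 still-open variables together cover exactly {black, brown, green, grey, pink, red, teal} — 7 values for 7 variables — and grey appears only in t₈'s list, so t₈ = grey.
The 6 still-open variables draw from only 6 values {black, brown, green, pink, red, teal}, so each is used; only t₁ can be red, hence t₁ = red.
Among the 5 still-open variables, brown fits only t₆ (and all 5 values in {black, brown, green, pink, teal} must be used), so t₆ = brown.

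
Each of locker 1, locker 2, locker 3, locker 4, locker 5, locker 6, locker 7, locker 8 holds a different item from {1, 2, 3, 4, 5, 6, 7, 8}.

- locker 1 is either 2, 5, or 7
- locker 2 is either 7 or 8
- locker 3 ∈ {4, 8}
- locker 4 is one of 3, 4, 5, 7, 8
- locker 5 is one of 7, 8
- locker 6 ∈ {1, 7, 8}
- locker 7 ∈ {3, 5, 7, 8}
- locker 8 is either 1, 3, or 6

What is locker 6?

The 8 variables draw from only 8 values {1, 2, 3, 4, 5, 6, 7, 8}, so each is used; only locker 1 can be 2, hence locker 1 = 2.
The 7 still-open variables together cover exactly {1, 3, 4, 5, 6, 7, 8} — 7 values for 7 variables — and 6 appears only in locker 8's list, so locker 8 = 6.
The 6 still-open variables draw from only 6 values {1, 3, 4, 5, 7, 8}, so each is used; only locker 6 can be 1, hence locker 6 = 1.

1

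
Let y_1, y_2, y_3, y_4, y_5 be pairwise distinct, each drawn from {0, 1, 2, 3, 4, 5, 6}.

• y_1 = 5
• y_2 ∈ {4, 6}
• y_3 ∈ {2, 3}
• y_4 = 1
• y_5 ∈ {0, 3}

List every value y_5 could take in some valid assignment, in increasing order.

0, 3

y_1 has just one choice, so y_1 = 5.
y_4's domain is down to {1}, so y_4 = 1.
No further eliminations apply; y_5 can still be any of 0, 3.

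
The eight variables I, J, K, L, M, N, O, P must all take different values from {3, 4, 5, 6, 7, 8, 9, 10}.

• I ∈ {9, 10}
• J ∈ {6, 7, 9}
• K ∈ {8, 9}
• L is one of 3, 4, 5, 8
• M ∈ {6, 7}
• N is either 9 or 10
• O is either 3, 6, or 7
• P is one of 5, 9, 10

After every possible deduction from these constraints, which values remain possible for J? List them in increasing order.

The 8 variables draw from only 8 values {3, 4, 5, 6, 7, 8, 9, 10}, so each is used; only L can be 4, hence L = 4.
The 7 still-open variables together cover exactly {3, 5, 6, 7, 8, 9, 10} — 7 values for 7 variables — and 3 appears only in O's list, so O = 3.
The 6 still-open variables draw from only 6 values {5, 6, 7, 8, 9, 10}, so each is used; only P can be 5, hence P = 5.
The 5 still-open variables together cover exactly {6, 7, 8, 9, 10} — 5 values for 5 variables — and 8 appears only in K's list, so K = 8.
I and N share exactly the 2 values {9, 10}; by pigeonhole those values go to them, so strike 9, 10 from J.
No further eliminations apply; J can still be any of 6, 7.

6, 7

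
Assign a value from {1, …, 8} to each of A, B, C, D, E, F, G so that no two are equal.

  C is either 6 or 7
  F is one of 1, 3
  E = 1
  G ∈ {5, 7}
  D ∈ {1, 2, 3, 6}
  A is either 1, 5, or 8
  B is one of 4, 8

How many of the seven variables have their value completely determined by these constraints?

2

E has just one choice, so E = 1. So A, D, F can't be 1.
F's domain is down to {3}, so F = 3. Remove 3 from D.
Determined: E=1, F=3. The other variables each still have more than one consistent value. That makes 2.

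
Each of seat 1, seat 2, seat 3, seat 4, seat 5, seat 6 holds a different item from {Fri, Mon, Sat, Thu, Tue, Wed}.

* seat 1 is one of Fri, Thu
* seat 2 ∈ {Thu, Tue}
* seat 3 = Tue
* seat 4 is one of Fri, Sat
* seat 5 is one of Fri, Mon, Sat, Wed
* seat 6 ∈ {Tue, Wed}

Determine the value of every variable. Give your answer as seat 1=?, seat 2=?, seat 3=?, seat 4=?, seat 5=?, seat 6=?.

seat 3 has just one choice, so seat 3 = Tue. Strike Tue from seat 2, seat 6.
seat 6's domain is down to {Wed}, so seat 6 = Wed. So seat 5 can't be Wed.
seat 2 has just one choice, so seat 2 = Thu. Strike Thu from seat 1.
seat 1's domain is down to {Fri}, so seat 1 = Fri. Eliminate Fri elsewhere: seat 4, seat 5.
That leaves seat 4 = Sat. Eliminate Sat elsewhere: seat 5.
seat 5 must be Mon (only option left).

seat 1=Fri, seat 2=Thu, seat 3=Tue, seat 4=Sat, seat 5=Mon, seat 6=Wed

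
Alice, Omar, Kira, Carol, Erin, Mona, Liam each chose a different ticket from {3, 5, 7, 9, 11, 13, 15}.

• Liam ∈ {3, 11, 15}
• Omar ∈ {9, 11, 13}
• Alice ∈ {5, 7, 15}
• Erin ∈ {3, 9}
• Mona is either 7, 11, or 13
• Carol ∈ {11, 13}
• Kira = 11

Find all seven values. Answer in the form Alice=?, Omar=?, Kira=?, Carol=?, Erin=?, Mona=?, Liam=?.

Kira has just one choice, so Kira = 11. Eliminate 11 elsewhere: Omar, Carol, Mona, Liam.
Carol's domain is down to {13}, so Carol = 13. Eliminate 13 elsewhere: Omar, Mona.
Mona's domain is down to {7}, so Mona = 7. So Alice can't be 7.
Omar must be 9 (only option left). Strike 9 from Erin.
Erin must be 3 (only option left). So Liam can't be 3.
Liam has just one choice, so Liam = 15. Remove 15 from Alice.
Alice's domain is down to {5}, so Alice = 5.

Alice=5, Omar=9, Kira=11, Carol=13, Erin=3, Mona=7, Liam=15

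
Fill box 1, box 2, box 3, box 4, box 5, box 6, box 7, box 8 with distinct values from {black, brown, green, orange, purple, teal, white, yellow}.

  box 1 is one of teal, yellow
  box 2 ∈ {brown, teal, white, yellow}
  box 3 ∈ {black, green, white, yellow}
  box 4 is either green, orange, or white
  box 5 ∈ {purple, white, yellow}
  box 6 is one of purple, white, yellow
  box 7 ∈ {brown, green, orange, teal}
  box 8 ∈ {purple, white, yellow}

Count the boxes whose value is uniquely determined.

3

Among the 8 variables, black fits only box 3 (and all 8 values in {black, brown, green, orange, purple, teal, white, yellow} must be used), so box 3 = black.
box 5, box 6, box 8 between them cover only {purple, white, yellow} — a naked triple. Remove those values from box 1, box 2, box 4.
box 1 has just one choice, so box 1 = teal. Eliminate teal elsewhere: box 2, box 7.
box 2's domain is down to {brown}, so box 2 = brown. Remove brown from box 7.
Determined: box 1=teal, box 2=brown, box 3=black. The other boxes each still have more than one consistent value. That makes 3.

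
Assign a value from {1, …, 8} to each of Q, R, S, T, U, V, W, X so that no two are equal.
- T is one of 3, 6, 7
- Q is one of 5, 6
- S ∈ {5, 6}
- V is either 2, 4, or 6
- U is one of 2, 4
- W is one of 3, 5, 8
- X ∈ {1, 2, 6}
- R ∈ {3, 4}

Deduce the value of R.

3

Among the 8 variables, 1 fits only X (and all 8 values in {1, 2, 3, 4, 5, 6, 7, 8} must be used), so X = 1.
The 7 still-open variables draw from only 7 values {2, 3, 4, 5, 6, 7, 8}, so each is used; only T can be 7, hence T = 7.
The 6 still-open variables draw from only 6 values {2, 3, 4, 5, 6, 8}, so each is used; only W can be 8, hence W = 8.
Among the 5 still-open variables, 3 fits only R (and all 5 values in {2, 3, 4, 5, 6} must be used), so R = 3.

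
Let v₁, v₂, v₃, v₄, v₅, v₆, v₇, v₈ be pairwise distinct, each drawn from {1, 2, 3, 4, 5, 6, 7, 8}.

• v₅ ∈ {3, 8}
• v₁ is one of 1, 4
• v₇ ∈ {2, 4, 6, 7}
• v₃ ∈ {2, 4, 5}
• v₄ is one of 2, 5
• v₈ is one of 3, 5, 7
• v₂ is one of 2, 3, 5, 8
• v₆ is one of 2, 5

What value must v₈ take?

The 8 variables together cover exactly {1, 2, 3, 4, 5, 6, 7, 8} — 8 values for 8 variables — and 1 appears only in v₁'s list, so v₁ = 1.
The 7 still-open variables together cover exactly {2, 3, 4, 5, 6, 7, 8} — 7 values for 7 variables — and 6 appears only in v₇'s list, so v₇ = 6.
The 6 still-open variables draw from only 6 values {2, 3, 4, 5, 7, 8}, so each is used; only v₃ can be 4, hence v₃ = 4.
The 5 still-open variables draw from only 5 values {2, 3, 5, 7, 8}, so each is used; only v₈ can be 7, hence v₈ = 7.

7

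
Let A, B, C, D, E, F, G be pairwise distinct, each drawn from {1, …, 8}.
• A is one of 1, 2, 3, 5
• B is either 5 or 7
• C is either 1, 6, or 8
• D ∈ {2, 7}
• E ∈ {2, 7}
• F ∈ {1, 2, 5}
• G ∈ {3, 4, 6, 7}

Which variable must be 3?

The 2 variables D and E are confined to {2, 7}, which locks those values in; drop them from A, B, F, G.
That leaves B = 5. Remove 5 from A, F.
F must be 1 (only option left). Remove 1 from A, C.
So 3 goes to A.

A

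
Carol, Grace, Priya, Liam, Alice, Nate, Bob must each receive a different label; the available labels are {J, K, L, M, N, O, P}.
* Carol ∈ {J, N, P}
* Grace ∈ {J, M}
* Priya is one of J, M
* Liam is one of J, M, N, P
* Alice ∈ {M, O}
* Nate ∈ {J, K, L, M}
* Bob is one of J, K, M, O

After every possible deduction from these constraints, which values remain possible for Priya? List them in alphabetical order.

J, M

The 7 variables together cover exactly {J, K, L, M, N, O, P} — 7 values for 7 variables — and L appears only in Nate's list, so Nate = L.
The 6 still-open variables together cover exactly {J, K, M, N, O, P} — 6 values for 6 variables — and K appears only in Bob's list, so Bob = K.
The 5 still-open variables together cover exactly {J, M, N, O, P} — 5 values for 5 variables — and O appears only in Alice's list, so Alice = O.
Grace and Priya between them cover only {J, M} — a naked pair. Remove those values from Carol, Liam.
No further eliminations apply; Priya can still be any of J, M.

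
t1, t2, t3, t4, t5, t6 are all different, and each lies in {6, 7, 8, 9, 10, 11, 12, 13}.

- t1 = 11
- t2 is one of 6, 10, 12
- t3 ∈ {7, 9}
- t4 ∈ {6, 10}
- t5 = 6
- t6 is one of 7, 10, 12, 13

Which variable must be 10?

t1 must be 11 (only option left).
That leaves t5 = 6. Remove 6 from t2, t4.
So 10 goes to t4.

t4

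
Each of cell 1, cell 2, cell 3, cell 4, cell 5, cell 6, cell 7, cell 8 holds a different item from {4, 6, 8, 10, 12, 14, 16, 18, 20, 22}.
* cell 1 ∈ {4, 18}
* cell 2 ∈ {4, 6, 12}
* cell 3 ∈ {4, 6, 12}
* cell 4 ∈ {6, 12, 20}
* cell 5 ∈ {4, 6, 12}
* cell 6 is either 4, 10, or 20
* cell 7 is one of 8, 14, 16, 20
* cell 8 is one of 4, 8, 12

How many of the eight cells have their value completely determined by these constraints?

The 3 variables cell 2, cell 3, cell 5 are confined to {4, 6, 12}, which locks those values in; drop them from cell 1, cell 4, cell 6, cell 8.
cell 1 has just one choice, so cell 1 = 18.
cell 4 must be 20 (only option left). Remove 20 from cell 6, cell 7.
cell 6 has just one choice, so cell 6 = 10.
That leaves cell 8 = 8. Remove 8 from cell 7.
Determined: cell 1=18, cell 4=20, cell 6=10, cell 8=8. The other cells each still have more than one consistent value. That makes 4.

4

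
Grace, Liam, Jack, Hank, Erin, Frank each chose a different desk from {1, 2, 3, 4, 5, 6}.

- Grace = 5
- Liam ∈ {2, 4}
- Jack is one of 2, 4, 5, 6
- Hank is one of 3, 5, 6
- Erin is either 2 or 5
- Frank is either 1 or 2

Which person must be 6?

Grace has just one choice, so Grace = 5. Remove 5 from Jack, Hank, Erin.
That leaves Erin = 2. Remove 2 from Liam, Jack, Frank.
Frank's domain is down to {1}, so Frank = 1.
Liam must be 4 (only option left). Eliminate 4 elsewhere: Jack.
So 6 goes to Jack.

Jack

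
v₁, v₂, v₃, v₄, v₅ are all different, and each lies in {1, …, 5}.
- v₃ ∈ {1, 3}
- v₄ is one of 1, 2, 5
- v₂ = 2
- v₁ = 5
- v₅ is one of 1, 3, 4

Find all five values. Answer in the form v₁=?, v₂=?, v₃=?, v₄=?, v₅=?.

v₁ has just one choice, so v₁ = 5. So v₄ can't be 5.
v₂'s domain is down to {2}, so v₂ = 2. So v₄ can't be 2.
v₄ must be 1 (only option left). Strike 1 from v₃, v₅.
v₃ has just one choice, so v₃ = 3. Remove 3 from v₅.
v₅ has just one choice, so v₅ = 4.

v₁=5, v₂=2, v₃=3, v₄=1, v₅=4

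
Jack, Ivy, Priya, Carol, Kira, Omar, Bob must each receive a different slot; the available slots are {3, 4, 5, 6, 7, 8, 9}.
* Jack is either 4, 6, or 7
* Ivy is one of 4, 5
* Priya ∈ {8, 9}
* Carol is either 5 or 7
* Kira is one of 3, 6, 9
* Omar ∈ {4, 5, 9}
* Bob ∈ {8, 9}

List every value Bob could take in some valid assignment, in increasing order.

The 7 variables draw from only 7 values {3, 4, 5, 6, 7, 8, 9}, so each is used; only Kira can be 3, hence Kira = 3.
The 6 still-open variables together cover exactly {4, 5, 6, 7, 8, 9} — 6 values for 6 variables — and 6 appears only in Jack's list, so Jack = 6.
The 5 still-open variables draw from only 5 values {4, 5, 7, 8, 9}, so each is used; only Carol can be 7, hence Carol = 7.
The 2 variables Priya and Bob are confined to {8, 9}, which locks those values in; drop them from Omar.
No further eliminations apply; Bob can still be any of 8, 9.

8, 9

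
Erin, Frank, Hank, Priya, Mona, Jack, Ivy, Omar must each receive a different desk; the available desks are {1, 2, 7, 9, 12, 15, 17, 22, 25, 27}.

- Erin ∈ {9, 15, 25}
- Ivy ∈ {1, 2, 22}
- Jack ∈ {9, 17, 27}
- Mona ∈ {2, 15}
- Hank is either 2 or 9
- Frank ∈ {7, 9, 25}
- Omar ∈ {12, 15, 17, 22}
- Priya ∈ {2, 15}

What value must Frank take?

7

Priya and Mona share exactly the 2 values {2, 15}; by pigeonhole those values go to them, so strike 2, 15 from Erin, Hank, Ivy, Omar.
Hank has just one choice, so Hank = 9. Strike 9 from Erin, Frank, Jack.
Erin has just one choice, so Erin = 25. Eliminate 25 elsewhere: Frank.
So Frank = 7.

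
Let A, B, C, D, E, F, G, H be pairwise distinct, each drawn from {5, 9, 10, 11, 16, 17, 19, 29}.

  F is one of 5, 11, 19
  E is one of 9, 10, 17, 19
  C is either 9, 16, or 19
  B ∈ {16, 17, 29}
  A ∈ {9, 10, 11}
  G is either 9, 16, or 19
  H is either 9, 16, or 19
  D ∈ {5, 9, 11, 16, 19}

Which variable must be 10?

A

The 8 variables together cover exactly {5, 9, 10, 11, 16, 17, 19, 29} — 8 values for 8 variables — and 29 appears only in B's list, so B = 29.
The 7 still-open variables draw from only 7 values {5, 9, 10, 11, 16, 17, 19}, so each is used; only E can be 17, hence E = 17.
Among the 6 still-open variables, 10 fits only A (and all 6 values in {5, 9, 10, 11, 16, 19} must be used), so A = 10.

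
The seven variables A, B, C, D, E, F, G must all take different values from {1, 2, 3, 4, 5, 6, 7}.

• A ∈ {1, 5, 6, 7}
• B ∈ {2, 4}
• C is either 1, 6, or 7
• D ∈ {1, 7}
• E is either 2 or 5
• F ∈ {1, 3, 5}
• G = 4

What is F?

G has just one choice, so G = 4. So B can't be 4.
B has just one choice, so B = 2. Remove 2 from E.
That leaves E = 5. So A, F can't be 5.
The 4 still-open variables draw from only 4 values {1, 3, 6, 7}, so each is used; only F can be 3, hence F = 3.

3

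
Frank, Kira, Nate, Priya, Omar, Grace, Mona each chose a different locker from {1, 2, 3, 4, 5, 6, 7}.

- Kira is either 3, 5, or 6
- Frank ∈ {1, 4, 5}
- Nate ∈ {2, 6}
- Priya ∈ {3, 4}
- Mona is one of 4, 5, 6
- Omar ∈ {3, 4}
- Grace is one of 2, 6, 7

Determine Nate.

The 7 variables draw from only 7 values {1, 2, 3, 4, 5, 6, 7}, so each is used; only Frank can be 1, hence Frank = 1.
The 6 still-open variables draw from only 6 values {2, 3, 4, 5, 6, 7}, so each is used; only Grace can be 7, hence Grace = 7.
The 5 still-open variables together cover exactly {2, 3, 4, 5, 6} — 5 values for 5 variables — and 2 appears only in Nate's list, so Nate = 2.

2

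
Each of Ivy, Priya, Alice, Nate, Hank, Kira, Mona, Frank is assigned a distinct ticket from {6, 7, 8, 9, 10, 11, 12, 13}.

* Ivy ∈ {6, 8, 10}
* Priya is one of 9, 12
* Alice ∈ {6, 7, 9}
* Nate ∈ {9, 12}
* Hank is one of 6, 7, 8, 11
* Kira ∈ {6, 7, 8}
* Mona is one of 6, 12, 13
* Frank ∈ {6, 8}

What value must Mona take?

The 8 variables draw from only 8 values {6, 7, 8, 9, 10, 11, 12, 13}, so each is used; only Ivy can be 10, hence Ivy = 10.
The 7 still-open variables draw from only 7 values {6, 7, 8, 9, 11, 12, 13}, so each is used; only Hank can be 11, hence Hank = 11.
The 6 still-open variables together cover exactly {6, 7, 8, 9, 12, 13} — 6 values for 6 variables — and 13 appears only in Mona's list, so Mona = 13.

13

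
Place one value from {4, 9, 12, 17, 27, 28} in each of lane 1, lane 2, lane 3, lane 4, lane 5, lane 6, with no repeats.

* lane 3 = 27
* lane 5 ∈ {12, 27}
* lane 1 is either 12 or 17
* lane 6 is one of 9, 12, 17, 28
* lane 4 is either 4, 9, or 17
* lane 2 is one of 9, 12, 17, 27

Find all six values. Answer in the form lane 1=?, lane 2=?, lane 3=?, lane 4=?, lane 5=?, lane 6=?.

lane 3 has just one choice, so lane 3 = 27. Remove 27 from lane 2, lane 5.
lane 5 has just one choice, so lane 5 = 12. Eliminate 12 elsewhere: lane 1, lane 2, lane 6.
lane 1's domain is down to {17}, so lane 1 = 17. Eliminate 17 elsewhere: lane 2, lane 4, lane 6.
That leaves lane 2 = 9. Remove 9 from lane 4, lane 6.
That leaves lane 4 = 4.
lane 6 must be 28 (only option left).

lane 1=17, lane 2=9, lane 3=27, lane 4=4, lane 5=12, lane 6=28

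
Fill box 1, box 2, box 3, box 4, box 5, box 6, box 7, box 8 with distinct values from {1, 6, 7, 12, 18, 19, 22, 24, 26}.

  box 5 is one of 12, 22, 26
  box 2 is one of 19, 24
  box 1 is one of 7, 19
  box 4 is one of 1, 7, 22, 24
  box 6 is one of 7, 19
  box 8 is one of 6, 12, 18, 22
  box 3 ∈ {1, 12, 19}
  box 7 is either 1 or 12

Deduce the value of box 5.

box 1 and box 6 share exactly the 2 values {7, 19}; by pigeonhole those values go to them, so strike 7, 19 from box 2, box 3, box 4.
That leaves box 2 = 24. Strike 24 from box 4.
The 2 variables box 3 and box 7 are confined to {1, 12}, which locks those values in; drop them from box 4, box 5, box 8.
box 4's domain is down to {22}, so box 4 = 22. Remove 22 from box 5, box 8.
So box 5 = 26.

26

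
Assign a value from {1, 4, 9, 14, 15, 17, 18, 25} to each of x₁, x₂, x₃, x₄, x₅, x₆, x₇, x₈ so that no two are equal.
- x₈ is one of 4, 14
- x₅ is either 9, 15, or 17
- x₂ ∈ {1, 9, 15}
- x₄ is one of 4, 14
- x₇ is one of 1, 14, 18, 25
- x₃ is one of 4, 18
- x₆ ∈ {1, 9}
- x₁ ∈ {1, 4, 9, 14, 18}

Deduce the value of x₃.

18

The 8 variables draw from only 8 values {1, 4, 9, 14, 15, 17, 18, 25}, so each is used; only x₅ can be 17, hence x₅ = 17.
Among the 7 still-open variables, 15 fits only x₂ (and all 7 values in {1, 4, 9, 14, 15, 18, 25} must be used), so x₂ = 15.
The 6 still-open variables together cover exactly {1, 4, 9, 14, 18, 25} — 6 values for 6 variables — and 25 appears only in x₇'s list, so x₇ = 25.
The 2 variables x₄ and x₈ are confined to {4, 14}, which locks those values in; drop them from x₁, x₃.
So x₃ = 18.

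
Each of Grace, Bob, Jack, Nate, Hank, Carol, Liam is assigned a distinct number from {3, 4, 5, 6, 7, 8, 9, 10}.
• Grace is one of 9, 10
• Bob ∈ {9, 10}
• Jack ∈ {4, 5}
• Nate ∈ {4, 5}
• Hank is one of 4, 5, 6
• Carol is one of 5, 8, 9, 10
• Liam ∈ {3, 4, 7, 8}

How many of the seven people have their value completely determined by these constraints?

2

The 2 variables Grace and Bob are confined to {9, 10}, which locks those values in; drop them from Carol.
Jack and Nate between them cover only {4, 5} — a naked pair. Remove those values from Hank, Carol, Liam.
That leaves Hank = 6.
That leaves Carol = 8. Remove 8 from Liam.
Determined: Hank=6, Carol=8. The other people each still have more than one consistent value. That makes 2.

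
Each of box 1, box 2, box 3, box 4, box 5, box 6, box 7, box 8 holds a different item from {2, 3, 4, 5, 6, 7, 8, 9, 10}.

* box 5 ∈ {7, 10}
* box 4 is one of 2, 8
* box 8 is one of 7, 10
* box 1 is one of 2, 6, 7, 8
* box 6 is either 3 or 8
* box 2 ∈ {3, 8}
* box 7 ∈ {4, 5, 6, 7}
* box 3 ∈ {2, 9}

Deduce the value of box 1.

box 2 and box 6 between them cover only {3, 8} — a naked pair. Remove those values from box 1, box 4.
box 4's domain is down to {2}, so box 4 = 2. Eliminate 2 elsewhere: box 1, box 3.
box 3's domain is down to {9}, so box 3 = 9.
box 5 and box 8 share exactly the 2 values {7, 10}; by pigeonhole those values go to them, so strike 7, 10 from box 1, box 7.
So box 1 = 6.

6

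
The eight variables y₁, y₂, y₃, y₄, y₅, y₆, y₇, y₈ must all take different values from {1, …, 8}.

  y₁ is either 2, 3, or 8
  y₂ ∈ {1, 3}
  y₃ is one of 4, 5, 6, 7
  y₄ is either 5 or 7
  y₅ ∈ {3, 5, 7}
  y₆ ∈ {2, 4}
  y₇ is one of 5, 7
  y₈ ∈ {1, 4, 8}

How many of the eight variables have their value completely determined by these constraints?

3

The 8 variables together cover exactly {1, 2, 3, 4, 5, 6, 7, 8} — 8 values for 8 variables — and 6 appears only in y₃'s list, so y₃ = 6.
The 2 variables y₄ and y₇ are confined to {5, 7}, which locks those values in; drop them from y₅.
y₅ has just one choice, so y₅ = 3. Strike 3 from y₁, y₂.
y₂ must be 1 (only option left). So y₈ can't be 1.
Determined: y₂=1, y₃=6, y₅=3. The other variables each still have more than one consistent value. That makes 3.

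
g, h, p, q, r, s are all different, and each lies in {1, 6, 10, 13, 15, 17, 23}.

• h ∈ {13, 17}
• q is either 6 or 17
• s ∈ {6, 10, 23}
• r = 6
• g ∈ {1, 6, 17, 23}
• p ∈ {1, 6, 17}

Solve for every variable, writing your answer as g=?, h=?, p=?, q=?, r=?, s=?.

g=23, h=13, p=1, q=17, r=6, s=10

r's domain is down to {6}, so r = 6. Remove 6 from g, p, q, s.
That leaves q = 17. So g, h, p can't be 17.
That leaves h = 13.
p has just one choice, so p = 1. Strike 1 from g.
g has just one choice, so g = 23. So s can't be 23.
s's domain is down to {10}, so s = 10.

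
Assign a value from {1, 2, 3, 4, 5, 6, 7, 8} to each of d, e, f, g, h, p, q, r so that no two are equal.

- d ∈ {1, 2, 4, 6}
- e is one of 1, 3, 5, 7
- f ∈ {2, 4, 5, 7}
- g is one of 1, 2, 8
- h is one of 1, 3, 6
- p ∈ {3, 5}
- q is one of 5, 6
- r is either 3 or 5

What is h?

1

The 8 variables together cover exactly {1, 2, 3, 4, 5, 6, 7, 8} — 8 values for 8 variables — and 8 appears only in g's list, so g = 8.
p and r share exactly the 2 values {3, 5}; by pigeonhole those values go to them, so strike 3, 5 from e, f, h, q.
q must be 6 (only option left). Remove 6 from d, h.
So h = 1.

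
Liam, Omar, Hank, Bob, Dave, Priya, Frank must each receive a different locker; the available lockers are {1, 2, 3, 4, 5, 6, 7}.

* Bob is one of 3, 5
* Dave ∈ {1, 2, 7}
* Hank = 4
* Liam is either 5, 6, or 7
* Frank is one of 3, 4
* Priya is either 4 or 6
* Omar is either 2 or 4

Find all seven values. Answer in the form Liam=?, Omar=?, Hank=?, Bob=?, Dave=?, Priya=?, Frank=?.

Liam=7, Omar=2, Hank=4, Bob=5, Dave=1, Priya=6, Frank=3

Hank must be 4 (only option left). Remove 4 from Omar, Priya, Frank.
Priya has just one choice, so Priya = 6. Strike 6 from Liam.
Frank's domain is down to {3}, so Frank = 3. Remove 3 from Bob.
Omar has just one choice, so Omar = 2. Remove 2 from Dave.
Bob's domain is down to {5}, so Bob = 5. Remove 5 from Liam.
That leaves Liam = 7. Remove 7 from Dave.
Dave must be 1 (only option left).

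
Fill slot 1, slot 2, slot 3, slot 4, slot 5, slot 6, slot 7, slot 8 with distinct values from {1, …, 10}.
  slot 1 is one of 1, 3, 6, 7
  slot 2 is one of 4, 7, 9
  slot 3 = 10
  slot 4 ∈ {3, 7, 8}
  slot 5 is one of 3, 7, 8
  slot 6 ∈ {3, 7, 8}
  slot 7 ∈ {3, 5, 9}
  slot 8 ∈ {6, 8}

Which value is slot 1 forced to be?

slot 3 must be 10 (only option left).
slot 4, slot 5, slot 6 share exactly the 3 values {3, 7, 8}; by pigeonhole those values go to them, so strike 3, 7, 8 from slot 1, slot 2, slot 7, slot 8.
slot 8 must be 6 (only option left). So slot 1 can't be 6.
So slot 1 = 1.

1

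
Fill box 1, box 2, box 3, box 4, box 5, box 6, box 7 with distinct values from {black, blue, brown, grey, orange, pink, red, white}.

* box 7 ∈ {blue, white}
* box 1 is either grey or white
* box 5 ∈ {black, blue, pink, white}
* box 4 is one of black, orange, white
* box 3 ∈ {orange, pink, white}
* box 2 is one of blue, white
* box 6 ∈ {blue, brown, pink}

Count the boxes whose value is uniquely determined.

The 7 variables draw from only 7 values {black, blue, brown, grey, orange, pink, white}, so each is used; only box 6 can be brown, hence box 6 = brown.
The 6 still-open variables together cover exactly {black, blue, grey, orange, pink, white} — 6 values for 6 variables — and grey appears only in box 1's list, so box 1 = grey.
box 2 and box 7 share exactly the 2 values {blue, white}; by pigeonhole those values go to them, so strike blue, white from box 3, box 4, box 5.
Determined: box 1=grey, box 6=brown. The other boxes each still have more than one consistent value. That makes 2.

2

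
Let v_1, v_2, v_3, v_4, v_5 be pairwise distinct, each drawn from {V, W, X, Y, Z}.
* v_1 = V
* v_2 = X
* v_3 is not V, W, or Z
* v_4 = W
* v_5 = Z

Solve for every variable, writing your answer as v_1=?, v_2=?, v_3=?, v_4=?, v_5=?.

v_1=V, v_2=X, v_3=Y, v_4=W, v_5=Z

v_1's domain is down to {V}, so v_1 = V.
v_2's domain is down to {X}, so v_2 = X. So v_3 can't be X.
v_3 has just one choice, so v_3 = Y.
v_4's domain is down to {W}, so v_4 = W.
v_5 must be Z (only option left).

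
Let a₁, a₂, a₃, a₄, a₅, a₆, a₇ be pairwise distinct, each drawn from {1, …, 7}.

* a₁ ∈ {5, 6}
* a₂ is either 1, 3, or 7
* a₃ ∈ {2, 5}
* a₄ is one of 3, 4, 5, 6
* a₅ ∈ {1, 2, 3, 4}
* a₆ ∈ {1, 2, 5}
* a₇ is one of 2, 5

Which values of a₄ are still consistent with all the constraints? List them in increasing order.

The 7 variables together cover exactly {1, 2, 3, 4, 5, 6, 7} — 7 values for 7 variables — and 7 appears only in a₂'s list, so a₂ = 7.
a₃ and a₇ share exactly the 2 values {2, 5}; by pigeonhole those values go to them, so strike 2, 5 from a₁, a₄, a₅, a₆.
a₁'s domain is down to {6}, so a₁ = 6. Remove 6 from a₄.
a₆'s domain is down to {1}, so a₆ = 1. So a₅ can't be 1.
No further eliminations apply; a₄ can still be any of 3, 4.

3, 4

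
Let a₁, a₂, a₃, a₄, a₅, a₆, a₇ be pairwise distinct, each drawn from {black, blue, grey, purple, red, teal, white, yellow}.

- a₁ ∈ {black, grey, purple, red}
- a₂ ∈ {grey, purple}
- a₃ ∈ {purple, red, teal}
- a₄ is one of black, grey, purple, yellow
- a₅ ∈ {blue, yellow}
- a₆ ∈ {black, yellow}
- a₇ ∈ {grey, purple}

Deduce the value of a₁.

red

Among the 7 variables, blue fits only a₅ (and all 7 values in {black, blue, grey, purple, red, teal, yellow} must be used), so a₅ = blue.
The 6 still-open variables draw from only 6 values {black, grey, purple, red, teal, yellow}, so each is used; only a₃ can be teal, hence a₃ = teal.
The 5 still-open variables together cover exactly {black, grey, purple, red, yellow} — 5 values for 5 variables — and red appears only in a₁'s list, so a₁ = red.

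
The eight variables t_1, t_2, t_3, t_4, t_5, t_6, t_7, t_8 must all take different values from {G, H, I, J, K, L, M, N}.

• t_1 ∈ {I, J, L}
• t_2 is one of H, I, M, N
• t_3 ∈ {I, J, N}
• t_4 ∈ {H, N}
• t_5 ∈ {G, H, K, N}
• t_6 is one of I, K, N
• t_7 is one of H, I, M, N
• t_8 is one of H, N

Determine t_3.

The 8 variables together cover exactly {G, H, I, J, K, L, M, N} — 8 values for 8 variables — and G appears only in t_5's list, so t_5 = G.
The 7 still-open variables together cover exactly {H, I, J, K, L, M, N} — 7 values for 7 variables — and K appears only in t_6's list, so t_6 = K.
Among the 6 still-open variables, L fits only t_1 (and all 6 values in {H, I, J, L, M, N} must be used), so t_1 = L.
Among the 5 still-open variables, J fits only t_3 (and all 5 values in {H, I, J, M, N} must be used), so t_3 = J.

J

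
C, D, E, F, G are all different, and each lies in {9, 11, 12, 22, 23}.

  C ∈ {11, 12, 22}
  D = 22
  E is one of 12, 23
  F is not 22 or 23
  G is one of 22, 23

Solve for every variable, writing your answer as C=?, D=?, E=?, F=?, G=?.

C=11, D=22, E=12, F=9, G=23

D's domain is down to {22}, so D = 22. Remove 22 from C, G.
That leaves G = 23. So E can't be 23.
E must be 12 (only option left). So C, F can't be 12.
C must be 11 (only option left). Strike 11 from F.
F must be 9 (only option left).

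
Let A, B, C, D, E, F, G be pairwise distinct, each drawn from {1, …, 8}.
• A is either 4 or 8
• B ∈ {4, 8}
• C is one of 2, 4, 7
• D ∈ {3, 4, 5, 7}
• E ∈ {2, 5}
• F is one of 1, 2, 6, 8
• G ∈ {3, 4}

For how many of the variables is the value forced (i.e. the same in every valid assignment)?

1

A and B share exactly the 2 values {4, 8}; by pigeonhole those values go to them, so strike 4, 8 from C, D, F, G.
G has just one choice, so G = 3. So D can't be 3.
C, D, E between them cover only {2, 5, 7} — a naked triple. Remove those values from F.
Determined: G=3. The other variables each still have more than one consistent value. That makes 1.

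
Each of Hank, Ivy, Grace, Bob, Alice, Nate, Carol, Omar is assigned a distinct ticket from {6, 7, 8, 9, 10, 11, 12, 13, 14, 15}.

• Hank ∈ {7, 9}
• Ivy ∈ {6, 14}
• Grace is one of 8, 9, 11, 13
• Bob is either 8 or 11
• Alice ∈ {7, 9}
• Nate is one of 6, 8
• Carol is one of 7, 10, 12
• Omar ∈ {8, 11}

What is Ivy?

Hank and Alice between them cover only {7, 9} — a naked pair. Remove those values from Grace, Carol.
Bob and Omar between them cover only {8, 11} — a naked pair. Remove those values from Grace, Nate.
Grace must be 13 (only option left).
Nate has just one choice, so Nate = 6. Strike 6 from Ivy.
So Ivy = 14.

14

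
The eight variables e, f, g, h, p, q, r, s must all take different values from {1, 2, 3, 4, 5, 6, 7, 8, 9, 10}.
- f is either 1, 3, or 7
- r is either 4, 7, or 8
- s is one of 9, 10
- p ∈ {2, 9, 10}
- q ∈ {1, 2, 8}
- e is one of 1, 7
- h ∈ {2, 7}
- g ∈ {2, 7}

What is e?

1

Among the 8 variables, 3 fits only f (and all 8 values in {1, 2, 3, 4, 7, 8, 9, 10} must be used), so f = 3.
Among the 7 still-open variables, 4 fits only r (and all 7 values in {1, 2, 4, 7, 8, 9, 10} must be used), so r = 4.
The 6 still-open variables together cover exactly {1, 2, 7, 8, 9, 10} — 6 values for 6 variables — and 8 appears only in q's list, so q = 8.
Among the 5 still-open variables, 1 fits only e (and all 5 values in {1, 2, 7, 9, 10} must be used), so e = 1.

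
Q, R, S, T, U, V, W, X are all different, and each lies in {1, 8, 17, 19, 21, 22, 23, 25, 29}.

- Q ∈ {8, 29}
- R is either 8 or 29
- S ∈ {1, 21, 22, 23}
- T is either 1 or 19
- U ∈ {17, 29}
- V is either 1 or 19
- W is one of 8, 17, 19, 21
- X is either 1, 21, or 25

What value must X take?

25

Q and R share exactly the 2 values {8, 29}; by pigeonhole those values go to them, so strike 8, 29 from U, W.
U must be 17 (only option left). Eliminate 17 elsewhere: W.
The 2 variables T and V are confined to {1, 19}, which locks those values in; drop them from S, W, X.
That leaves W = 21. Strike 21 from S, X.
So X = 25.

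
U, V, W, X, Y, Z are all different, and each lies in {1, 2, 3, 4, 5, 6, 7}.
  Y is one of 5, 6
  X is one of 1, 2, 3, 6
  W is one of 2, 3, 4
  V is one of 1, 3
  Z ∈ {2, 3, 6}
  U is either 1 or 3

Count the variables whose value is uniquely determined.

The 6 variables draw from only 6 values {1, 2, 3, 4, 5, 6}, so each is used; only W can be 4, hence W = 4.
The 5 still-open variables draw from only 5 values {1, 2, 3, 5, 6}, so each is used; only Y can be 5, hence Y = 5.
The 2 variables U and V are confined to {1, 3}, which locks those values in; drop them from X, Z.
Determined: W=4, Y=5. The other variables each still have more than one consistent value. That makes 2.

2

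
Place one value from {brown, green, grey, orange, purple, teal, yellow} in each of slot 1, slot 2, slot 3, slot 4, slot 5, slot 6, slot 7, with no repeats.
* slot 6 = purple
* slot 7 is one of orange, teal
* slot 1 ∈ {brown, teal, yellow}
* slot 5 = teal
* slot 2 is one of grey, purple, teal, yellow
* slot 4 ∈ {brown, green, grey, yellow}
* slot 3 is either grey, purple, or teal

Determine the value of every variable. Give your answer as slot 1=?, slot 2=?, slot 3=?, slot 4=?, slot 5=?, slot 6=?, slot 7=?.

slot 1=brown, slot 2=yellow, slot 3=grey, slot 4=green, slot 5=teal, slot 6=purple, slot 7=orange

slot 5 must be teal (only option left). Strike teal from slot 1, slot 2, slot 3, slot 7.
slot 6 must be purple (only option left). Remove purple from slot 2, slot 3.
slot 7 has just one choice, so slot 7 = orange.
slot 3 must be grey (only option left). So slot 2, slot 4 can't be grey.
slot 2 must be yellow (only option left). Eliminate yellow elsewhere: slot 1, slot 4.
That leaves slot 1 = brown. Remove brown from slot 4.
slot 4 has just one choice, so slot 4 = green.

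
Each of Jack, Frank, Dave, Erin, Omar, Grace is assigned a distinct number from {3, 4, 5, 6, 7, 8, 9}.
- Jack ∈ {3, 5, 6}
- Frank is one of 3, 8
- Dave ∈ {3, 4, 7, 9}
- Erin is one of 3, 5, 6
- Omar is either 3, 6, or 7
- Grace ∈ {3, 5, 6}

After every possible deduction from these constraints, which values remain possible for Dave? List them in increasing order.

4, 9

The 3 variables Jack, Erin, Grace are confined to {3, 5, 6}, which locks those values in; drop them from Frank, Dave, Omar.
That leaves Frank = 8.
That leaves Omar = 7. Eliminate 7 elsewhere: Dave.
No further eliminations apply; Dave can still be any of 4, 9.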